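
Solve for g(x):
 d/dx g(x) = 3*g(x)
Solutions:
 g(x) = C1*exp(3*x)


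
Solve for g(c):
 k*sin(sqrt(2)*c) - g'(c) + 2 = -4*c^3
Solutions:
 g(c) = C1 + c^4 + 2*c - sqrt(2)*k*cos(sqrt(2)*c)/2


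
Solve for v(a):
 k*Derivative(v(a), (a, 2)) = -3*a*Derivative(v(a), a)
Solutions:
 v(a) = C1 + C2*sqrt(k)*erf(sqrt(6)*a*sqrt(1/k)/2)


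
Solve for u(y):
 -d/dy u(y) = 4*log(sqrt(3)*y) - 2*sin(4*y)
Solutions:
 u(y) = C1 - 4*y*log(y) - 2*y*log(3) + 4*y - cos(4*y)/2


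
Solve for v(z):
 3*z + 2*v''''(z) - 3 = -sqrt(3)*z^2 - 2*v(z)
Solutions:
 v(z) = -sqrt(3)*z^2/2 - 3*z/2 + (C1*sin(sqrt(2)*z/2) + C2*cos(sqrt(2)*z/2))*exp(-sqrt(2)*z/2) + (C3*sin(sqrt(2)*z/2) + C4*cos(sqrt(2)*z/2))*exp(sqrt(2)*z/2) + 3/2


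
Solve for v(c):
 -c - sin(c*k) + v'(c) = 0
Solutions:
 v(c) = C1 + c^2/2 - cos(c*k)/k


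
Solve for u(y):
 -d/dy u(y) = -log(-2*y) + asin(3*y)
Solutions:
 u(y) = C1 + y*log(-y) - y*asin(3*y) - y + y*log(2) - sqrt(1 - 9*y^2)/3


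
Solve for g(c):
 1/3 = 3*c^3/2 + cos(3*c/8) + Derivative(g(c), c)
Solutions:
 g(c) = C1 - 3*c^4/8 + c/3 - 8*sin(3*c/8)/3


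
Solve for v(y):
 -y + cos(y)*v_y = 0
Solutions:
 v(y) = C1 + Integral(y/cos(y), y)


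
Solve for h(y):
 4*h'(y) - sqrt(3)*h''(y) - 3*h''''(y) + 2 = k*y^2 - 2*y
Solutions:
 h(y) = C1 + C2*exp(y*(-(18 + sqrt(3)*sqrt(sqrt(3) + 108))^(1/3) + sqrt(3)/(18 + sqrt(3)*sqrt(sqrt(3) + 108))^(1/3))/6)*sin(y*(3/(18 + sqrt(3)*sqrt(sqrt(3) + 108))^(1/3) + sqrt(3)*(18 + sqrt(3)*sqrt(sqrt(3) + 108))^(1/3))/6) + C3*exp(y*(-(18 + sqrt(3)*sqrt(sqrt(3) + 108))^(1/3) + sqrt(3)/(18 + sqrt(3)*sqrt(sqrt(3) + 108))^(1/3))/6)*cos(y*(3/(18 + sqrt(3)*sqrt(sqrt(3) + 108))^(1/3) + sqrt(3)*(18 + sqrt(3)*sqrt(sqrt(3) + 108))^(1/3))/6) + C4*exp(-y*(-(18 + sqrt(3)*sqrt(sqrt(3) + 108))^(1/3) + sqrt(3)/(18 + sqrt(3)*sqrt(sqrt(3) + 108))^(1/3))/3) + k*y^3/12 + sqrt(3)*k*y^2/16 + 3*k*y/32 - y^2/4 - y/2 - sqrt(3)*y/8


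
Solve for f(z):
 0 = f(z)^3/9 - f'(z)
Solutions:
 f(z) = -3*sqrt(2)*sqrt(-1/(C1 + z))/2
 f(z) = 3*sqrt(2)*sqrt(-1/(C1 + z))/2


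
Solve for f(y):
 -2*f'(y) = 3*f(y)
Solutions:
 f(y) = C1*exp(-3*y/2)


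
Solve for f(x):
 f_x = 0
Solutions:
 f(x) = C1


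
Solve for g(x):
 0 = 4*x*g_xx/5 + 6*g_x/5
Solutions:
 g(x) = C1 + C2/sqrt(x)


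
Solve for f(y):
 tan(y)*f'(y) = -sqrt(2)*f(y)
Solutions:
 f(y) = C1/sin(y)^(sqrt(2))


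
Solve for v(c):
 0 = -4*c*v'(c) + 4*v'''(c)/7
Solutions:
 v(c) = C1 + Integral(C2*airyai(7^(1/3)*c) + C3*airybi(7^(1/3)*c), c)


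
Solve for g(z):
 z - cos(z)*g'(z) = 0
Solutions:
 g(z) = C1 + Integral(z/cos(z), z)


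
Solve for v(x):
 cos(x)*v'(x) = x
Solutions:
 v(x) = C1 + Integral(x/cos(x), x)


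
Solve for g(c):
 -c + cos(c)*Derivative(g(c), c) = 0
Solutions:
 g(c) = C1 + Integral(c/cos(c), c)


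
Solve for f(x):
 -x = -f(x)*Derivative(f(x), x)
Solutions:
 f(x) = -sqrt(C1 + x^2)
 f(x) = sqrt(C1 + x^2)


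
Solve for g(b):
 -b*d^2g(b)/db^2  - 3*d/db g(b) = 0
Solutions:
 g(b) = C1 + C2/b^2


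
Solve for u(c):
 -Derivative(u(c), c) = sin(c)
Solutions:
 u(c) = C1 + cos(c)


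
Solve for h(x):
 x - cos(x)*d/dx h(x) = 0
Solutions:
 h(x) = C1 + Integral(x/cos(x), x)


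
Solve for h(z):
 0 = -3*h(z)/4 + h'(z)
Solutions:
 h(z) = C1*exp(3*z/4)


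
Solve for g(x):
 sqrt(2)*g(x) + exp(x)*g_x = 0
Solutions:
 g(x) = C1*exp(sqrt(2)*exp(-x))


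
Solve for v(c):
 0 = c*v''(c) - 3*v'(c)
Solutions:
 v(c) = C1 + C2*c^4


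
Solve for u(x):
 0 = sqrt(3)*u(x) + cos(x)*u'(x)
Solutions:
 u(x) = C1*(sin(x) - 1)^(sqrt(3)/2)/(sin(x) + 1)^(sqrt(3)/2)


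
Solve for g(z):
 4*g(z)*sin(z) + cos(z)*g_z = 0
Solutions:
 g(z) = C1*cos(z)^4


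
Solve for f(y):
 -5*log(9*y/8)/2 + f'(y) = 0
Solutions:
 f(y) = C1 + 5*y*log(y)/2 - 15*y*log(2)/2 - 5*y/2 + 5*y*log(3)


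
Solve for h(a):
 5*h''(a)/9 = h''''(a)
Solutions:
 h(a) = C1 + C2*a + C3*exp(-sqrt(5)*a/3) + C4*exp(sqrt(5)*a/3)


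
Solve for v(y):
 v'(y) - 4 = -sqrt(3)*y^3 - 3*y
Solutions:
 v(y) = C1 - sqrt(3)*y^4/4 - 3*y^2/2 + 4*y


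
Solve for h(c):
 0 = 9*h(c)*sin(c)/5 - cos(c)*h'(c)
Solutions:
 h(c) = C1/cos(c)^(9/5)


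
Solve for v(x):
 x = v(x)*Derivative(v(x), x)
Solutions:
 v(x) = -sqrt(C1 + x^2)
 v(x) = sqrt(C1 + x^2)


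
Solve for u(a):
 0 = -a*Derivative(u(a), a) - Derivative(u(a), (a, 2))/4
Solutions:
 u(a) = C1 + C2*erf(sqrt(2)*a)


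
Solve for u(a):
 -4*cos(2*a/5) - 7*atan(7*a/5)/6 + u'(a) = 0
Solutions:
 u(a) = C1 + 7*a*atan(7*a/5)/6 - 5*log(49*a^2 + 25)/12 + 10*sin(2*a/5)


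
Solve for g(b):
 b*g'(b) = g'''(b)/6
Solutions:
 g(b) = C1 + Integral(C2*airyai(6^(1/3)*b) + C3*airybi(6^(1/3)*b), b)


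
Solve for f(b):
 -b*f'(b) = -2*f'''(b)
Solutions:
 f(b) = C1 + Integral(C2*airyai(2^(2/3)*b/2) + C3*airybi(2^(2/3)*b/2), b)


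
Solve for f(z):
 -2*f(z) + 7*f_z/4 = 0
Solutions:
 f(z) = C1*exp(8*z/7)


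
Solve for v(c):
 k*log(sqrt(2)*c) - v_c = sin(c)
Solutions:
 v(c) = C1 + c*k*(log(c) - 1) + c*k*log(2)/2 + cos(c)


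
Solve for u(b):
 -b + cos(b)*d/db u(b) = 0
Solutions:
 u(b) = C1 + Integral(b/cos(b), b)


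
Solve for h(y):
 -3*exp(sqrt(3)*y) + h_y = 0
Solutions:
 h(y) = C1 + sqrt(3)*exp(sqrt(3)*y)


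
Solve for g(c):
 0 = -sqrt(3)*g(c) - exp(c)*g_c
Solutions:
 g(c) = C1*exp(sqrt(3)*exp(-c))


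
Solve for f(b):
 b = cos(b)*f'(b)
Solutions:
 f(b) = C1 + Integral(b/cos(b), b)


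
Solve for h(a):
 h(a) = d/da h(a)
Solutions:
 h(a) = C1*exp(a)


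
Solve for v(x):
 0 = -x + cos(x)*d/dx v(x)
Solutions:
 v(x) = C1 + Integral(x/cos(x), x)


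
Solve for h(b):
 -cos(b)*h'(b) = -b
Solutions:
 h(b) = C1 + Integral(b/cos(b), b)


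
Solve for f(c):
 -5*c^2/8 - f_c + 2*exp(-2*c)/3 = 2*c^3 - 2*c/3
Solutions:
 f(c) = C1 - c^4/2 - 5*c^3/24 + c^2/3 - exp(-2*c)/3


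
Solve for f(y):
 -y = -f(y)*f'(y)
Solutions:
 f(y) = -sqrt(C1 + y^2)
 f(y) = sqrt(C1 + y^2)


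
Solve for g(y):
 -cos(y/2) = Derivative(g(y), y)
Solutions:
 g(y) = C1 - 2*sin(y/2)


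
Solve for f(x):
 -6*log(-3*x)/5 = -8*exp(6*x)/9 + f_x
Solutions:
 f(x) = C1 - 6*x*log(-x)/5 + 6*x*(1 - log(3))/5 + 4*exp(6*x)/27


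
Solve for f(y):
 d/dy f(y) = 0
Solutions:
 f(y) = C1


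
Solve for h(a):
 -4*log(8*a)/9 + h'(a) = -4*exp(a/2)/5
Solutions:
 h(a) = C1 + 4*a*log(a)/9 + 4*a*(-1 + 3*log(2))/9 - 8*exp(a/2)/5


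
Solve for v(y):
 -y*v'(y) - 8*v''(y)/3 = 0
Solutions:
 v(y) = C1 + C2*erf(sqrt(3)*y/4)


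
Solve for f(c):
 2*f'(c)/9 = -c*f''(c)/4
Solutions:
 f(c) = C1 + C2*c^(1/9)


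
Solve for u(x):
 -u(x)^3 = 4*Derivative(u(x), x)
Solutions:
 u(x) = -sqrt(2)*sqrt(-1/(C1 - x))
 u(x) = sqrt(2)*sqrt(-1/(C1 - x))


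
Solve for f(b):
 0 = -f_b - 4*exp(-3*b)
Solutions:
 f(b) = C1 + 4*exp(-3*b)/3


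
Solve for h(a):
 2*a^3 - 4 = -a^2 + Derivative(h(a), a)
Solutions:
 h(a) = C1 + a^4/2 + a^3/3 - 4*a


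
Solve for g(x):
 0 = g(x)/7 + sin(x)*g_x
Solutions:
 g(x) = C1*(cos(x) + 1)^(1/14)/(cos(x) - 1)^(1/14)


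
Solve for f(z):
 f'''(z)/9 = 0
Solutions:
 f(z) = C1 + C2*z + C3*z^2


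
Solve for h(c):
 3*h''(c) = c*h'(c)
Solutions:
 h(c) = C1 + C2*erfi(sqrt(6)*c/6)


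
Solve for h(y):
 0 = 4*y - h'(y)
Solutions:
 h(y) = C1 + 2*y^2


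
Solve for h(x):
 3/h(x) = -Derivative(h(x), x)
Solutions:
 h(x) = -sqrt(C1 - 6*x)
 h(x) = sqrt(C1 - 6*x)


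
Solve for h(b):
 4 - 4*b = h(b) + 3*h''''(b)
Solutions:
 h(b) = -4*b + (C1*sin(sqrt(2)*3^(3/4)*b/6) + C2*cos(sqrt(2)*3^(3/4)*b/6))*exp(-sqrt(2)*3^(3/4)*b/6) + (C3*sin(sqrt(2)*3^(3/4)*b/6) + C4*cos(sqrt(2)*3^(3/4)*b/6))*exp(sqrt(2)*3^(3/4)*b/6) + 4


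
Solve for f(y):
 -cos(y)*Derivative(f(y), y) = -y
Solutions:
 f(y) = C1 + Integral(y/cos(y), y)


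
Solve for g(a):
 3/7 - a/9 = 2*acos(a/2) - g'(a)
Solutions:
 g(a) = C1 + a^2/18 + 2*a*acos(a/2) - 3*a/7 - 2*sqrt(4 - a^2)


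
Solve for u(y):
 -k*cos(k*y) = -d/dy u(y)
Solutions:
 u(y) = C1 + sin(k*y)


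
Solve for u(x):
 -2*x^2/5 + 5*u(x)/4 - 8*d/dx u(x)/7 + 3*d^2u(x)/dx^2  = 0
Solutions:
 u(x) = 8*x^2/25 + 512*x/875 + (C1*sin(sqrt(671)*x/42) + C2*cos(sqrt(671)*x/42))*exp(4*x/21) - 30656/30625


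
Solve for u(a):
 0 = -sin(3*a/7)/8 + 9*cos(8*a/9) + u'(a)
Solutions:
 u(a) = C1 - 81*sin(8*a/9)/8 - 7*cos(3*a/7)/24


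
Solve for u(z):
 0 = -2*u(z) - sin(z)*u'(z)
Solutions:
 u(z) = C1*(cos(z) + 1)/(cos(z) - 1)


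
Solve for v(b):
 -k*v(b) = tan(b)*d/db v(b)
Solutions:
 v(b) = C1*exp(-k*log(sin(b)))


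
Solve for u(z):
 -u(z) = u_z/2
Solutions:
 u(z) = C1*exp(-2*z)


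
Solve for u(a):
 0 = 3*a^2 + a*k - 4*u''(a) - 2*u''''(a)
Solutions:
 u(a) = C1 + C2*a + C3*sin(sqrt(2)*a) + C4*cos(sqrt(2)*a) + a^4/16 + a^3*k/24 - 3*a^2/8


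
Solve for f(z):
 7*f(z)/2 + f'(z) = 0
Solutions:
 f(z) = C1*exp(-7*z/2)


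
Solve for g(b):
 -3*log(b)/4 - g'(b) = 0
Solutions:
 g(b) = C1 - 3*b*log(b)/4 + 3*b/4


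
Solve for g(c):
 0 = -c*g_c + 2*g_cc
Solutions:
 g(c) = C1 + C2*erfi(c/2)


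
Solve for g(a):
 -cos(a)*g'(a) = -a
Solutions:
 g(a) = C1 + Integral(a/cos(a), a)


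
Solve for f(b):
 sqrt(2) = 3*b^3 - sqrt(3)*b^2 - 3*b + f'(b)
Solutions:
 f(b) = C1 - 3*b^4/4 + sqrt(3)*b^3/3 + 3*b^2/2 + sqrt(2)*b


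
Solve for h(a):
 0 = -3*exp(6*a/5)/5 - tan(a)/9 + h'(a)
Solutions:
 h(a) = C1 + exp(6*a/5)/2 - log(cos(a))/9


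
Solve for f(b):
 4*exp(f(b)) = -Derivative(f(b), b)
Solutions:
 f(b) = log(1/(C1 + 4*b))


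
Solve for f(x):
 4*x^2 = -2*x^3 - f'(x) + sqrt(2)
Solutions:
 f(x) = C1 - x^4/2 - 4*x^3/3 + sqrt(2)*x


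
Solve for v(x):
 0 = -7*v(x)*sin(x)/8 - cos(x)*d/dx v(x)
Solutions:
 v(x) = C1*cos(x)^(7/8)


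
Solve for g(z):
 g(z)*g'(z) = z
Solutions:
 g(z) = -sqrt(C1 + z^2)
 g(z) = sqrt(C1 + z^2)


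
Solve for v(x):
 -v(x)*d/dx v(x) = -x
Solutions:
 v(x) = -sqrt(C1 + x^2)
 v(x) = sqrt(C1 + x^2)


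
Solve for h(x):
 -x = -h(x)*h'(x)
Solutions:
 h(x) = -sqrt(C1 + x^2)
 h(x) = sqrt(C1 + x^2)


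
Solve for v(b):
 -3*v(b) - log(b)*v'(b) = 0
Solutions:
 v(b) = C1*exp(-3*li(b))


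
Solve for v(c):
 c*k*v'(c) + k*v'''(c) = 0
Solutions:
 v(c) = C1 + Integral(C2*airyai(-c) + C3*airybi(-c), c)


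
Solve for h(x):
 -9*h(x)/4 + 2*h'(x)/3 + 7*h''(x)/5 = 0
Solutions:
 h(x) = C1*exp(x*(-10 + sqrt(2935))/42) + C2*exp(-x*(10 + sqrt(2935))/42)


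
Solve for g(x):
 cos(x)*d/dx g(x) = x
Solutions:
 g(x) = C1 + Integral(x/cos(x), x)


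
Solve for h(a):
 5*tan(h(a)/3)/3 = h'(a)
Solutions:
 h(a) = -3*asin(C1*exp(5*a/9)) + 3*pi
 h(a) = 3*asin(C1*exp(5*a/9))


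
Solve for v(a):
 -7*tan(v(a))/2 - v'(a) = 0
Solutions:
 v(a) = pi - asin(C1*exp(-7*a/2))
 v(a) = asin(C1*exp(-7*a/2))


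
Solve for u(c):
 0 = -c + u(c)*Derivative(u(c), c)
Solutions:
 u(c) = -sqrt(C1 + c^2)
 u(c) = sqrt(C1 + c^2)


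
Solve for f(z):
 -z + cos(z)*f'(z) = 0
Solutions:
 f(z) = C1 + Integral(z/cos(z), z)


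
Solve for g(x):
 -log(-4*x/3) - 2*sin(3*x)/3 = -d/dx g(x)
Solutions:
 g(x) = C1 + x*log(-x) - x*log(3) - x + 2*x*log(2) - 2*cos(3*x)/9


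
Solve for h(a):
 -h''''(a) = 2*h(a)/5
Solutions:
 h(a) = (C1*sin(10^(3/4)*a/10) + C2*cos(10^(3/4)*a/10))*exp(-10^(3/4)*a/10) + (C3*sin(10^(3/4)*a/10) + C4*cos(10^(3/4)*a/10))*exp(10^(3/4)*a/10)


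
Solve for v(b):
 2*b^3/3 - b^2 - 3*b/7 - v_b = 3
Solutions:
 v(b) = C1 + b^4/6 - b^3/3 - 3*b^2/14 - 3*b


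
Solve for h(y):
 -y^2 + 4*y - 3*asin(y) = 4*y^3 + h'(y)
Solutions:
 h(y) = C1 - y^4 - y^3/3 + 2*y^2 - 3*y*asin(y) - 3*sqrt(1 - y^2)


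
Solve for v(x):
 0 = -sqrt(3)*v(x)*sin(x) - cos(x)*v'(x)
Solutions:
 v(x) = C1*cos(x)^(sqrt(3))


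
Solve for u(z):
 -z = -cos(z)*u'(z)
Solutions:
 u(z) = C1 + Integral(z/cos(z), z)


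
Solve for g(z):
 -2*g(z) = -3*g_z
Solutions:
 g(z) = C1*exp(2*z/3)


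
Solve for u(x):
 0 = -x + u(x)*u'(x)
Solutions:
 u(x) = -sqrt(C1 + x^2)
 u(x) = sqrt(C1 + x^2)


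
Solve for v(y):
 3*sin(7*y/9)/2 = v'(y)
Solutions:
 v(y) = C1 - 27*cos(7*y/9)/14


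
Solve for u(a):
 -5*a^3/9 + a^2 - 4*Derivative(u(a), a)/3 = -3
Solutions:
 u(a) = C1 - 5*a^4/48 + a^3/4 + 9*a/4


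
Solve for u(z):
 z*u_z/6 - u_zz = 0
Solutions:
 u(z) = C1 + C2*erfi(sqrt(3)*z/6)


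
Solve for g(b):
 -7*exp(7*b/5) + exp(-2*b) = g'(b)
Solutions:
 g(b) = C1 - 5*exp(7*b/5) - exp(-2*b)/2


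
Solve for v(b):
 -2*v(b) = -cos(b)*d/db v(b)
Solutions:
 v(b) = C1*(sin(b) + 1)/(sin(b) - 1)


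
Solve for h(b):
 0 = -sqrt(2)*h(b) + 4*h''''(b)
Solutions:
 h(b) = C1*exp(-2^(5/8)*b/2) + C2*exp(2^(5/8)*b/2) + C3*sin(2^(5/8)*b/2) + C4*cos(2^(5/8)*b/2)


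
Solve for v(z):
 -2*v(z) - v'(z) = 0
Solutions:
 v(z) = C1*exp(-2*z)


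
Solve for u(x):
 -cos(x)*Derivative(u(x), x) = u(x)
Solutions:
 u(x) = C1*sqrt(sin(x) - 1)/sqrt(sin(x) + 1)


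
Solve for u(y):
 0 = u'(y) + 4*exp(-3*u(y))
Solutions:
 u(y) = log(C1 - 12*y)/3
 u(y) = log((-3^(1/3) - 3^(5/6)*I)*(C1 - 4*y)^(1/3)/2)
 u(y) = log((-3^(1/3) + 3^(5/6)*I)*(C1 - 4*y)^(1/3)/2)


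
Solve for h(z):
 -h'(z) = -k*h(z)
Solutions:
 h(z) = C1*exp(k*z)


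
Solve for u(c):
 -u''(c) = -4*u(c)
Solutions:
 u(c) = C1*exp(-2*c) + C2*exp(2*c)


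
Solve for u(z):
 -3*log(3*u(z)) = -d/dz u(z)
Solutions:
 -Integral(1/(log(_y) + log(3)), (_y, u(z)))/3 = C1 - z


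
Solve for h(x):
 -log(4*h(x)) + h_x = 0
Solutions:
 -Integral(1/(log(_y) + 2*log(2)), (_y, h(x))) = C1 - x


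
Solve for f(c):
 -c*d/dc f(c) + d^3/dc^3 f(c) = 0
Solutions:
 f(c) = C1 + Integral(C2*airyai(c) + C3*airybi(c), c)


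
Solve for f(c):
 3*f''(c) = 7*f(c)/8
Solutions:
 f(c) = C1*exp(-sqrt(42)*c/12) + C2*exp(sqrt(42)*c/12)


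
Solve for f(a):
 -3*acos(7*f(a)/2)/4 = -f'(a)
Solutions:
 Integral(1/acos(7*_y/2), (_y, f(a))) = C1 + 3*a/4


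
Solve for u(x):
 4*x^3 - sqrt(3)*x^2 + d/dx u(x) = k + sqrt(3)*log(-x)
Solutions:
 u(x) = C1 - x^4 + sqrt(3)*x^3/3 + x*(k - sqrt(3)) + sqrt(3)*x*log(-x)


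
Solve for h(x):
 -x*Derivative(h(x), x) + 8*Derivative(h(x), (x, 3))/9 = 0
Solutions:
 h(x) = C1 + Integral(C2*airyai(3^(2/3)*x/2) + C3*airybi(3^(2/3)*x/2), x)


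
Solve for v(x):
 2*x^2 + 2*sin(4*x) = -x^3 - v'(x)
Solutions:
 v(x) = C1 - x^4/4 - 2*x^3/3 + cos(4*x)/2


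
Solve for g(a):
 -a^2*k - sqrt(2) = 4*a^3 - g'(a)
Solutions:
 g(a) = C1 + a^4 + a^3*k/3 + sqrt(2)*a


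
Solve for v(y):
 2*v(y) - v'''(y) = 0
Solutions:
 v(y) = C3*exp(2^(1/3)*y) + (C1*sin(2^(1/3)*sqrt(3)*y/2) + C2*cos(2^(1/3)*sqrt(3)*y/2))*exp(-2^(1/3)*y/2)


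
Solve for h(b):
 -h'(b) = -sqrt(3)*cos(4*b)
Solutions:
 h(b) = C1 + sqrt(3)*sin(4*b)/4


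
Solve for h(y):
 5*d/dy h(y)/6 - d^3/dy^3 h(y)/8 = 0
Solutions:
 h(y) = C1 + C2*exp(-2*sqrt(15)*y/3) + C3*exp(2*sqrt(15)*y/3)


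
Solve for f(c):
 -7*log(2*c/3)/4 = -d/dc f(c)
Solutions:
 f(c) = C1 + 7*c*log(c)/4 - 7*c*log(3)/4 - 7*c/4 + 7*c*log(2)/4


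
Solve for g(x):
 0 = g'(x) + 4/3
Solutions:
 g(x) = C1 - 4*x/3


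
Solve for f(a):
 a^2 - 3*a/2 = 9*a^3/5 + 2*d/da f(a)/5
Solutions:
 f(a) = C1 - 9*a^4/8 + 5*a^3/6 - 15*a^2/8


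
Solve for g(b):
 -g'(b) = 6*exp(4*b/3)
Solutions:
 g(b) = C1 - 9*exp(4*b/3)/2


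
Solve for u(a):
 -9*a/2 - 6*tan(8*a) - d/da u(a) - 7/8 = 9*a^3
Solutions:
 u(a) = C1 - 9*a^4/4 - 9*a^2/4 - 7*a/8 + 3*log(cos(8*a))/4


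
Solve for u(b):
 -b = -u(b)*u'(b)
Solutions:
 u(b) = -sqrt(C1 + b^2)
 u(b) = sqrt(C1 + b^2)


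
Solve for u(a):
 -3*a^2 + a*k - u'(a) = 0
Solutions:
 u(a) = C1 - a^3 + a^2*k/2


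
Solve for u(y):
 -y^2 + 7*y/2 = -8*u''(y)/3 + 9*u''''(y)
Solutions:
 u(y) = C1 + C2*y + C3*exp(-2*sqrt(6)*y/9) + C4*exp(2*sqrt(6)*y/9) + y^4/32 - 7*y^3/32 + 81*y^2/64


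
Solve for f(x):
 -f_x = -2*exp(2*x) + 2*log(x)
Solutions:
 f(x) = C1 - 2*x*log(x) + 2*x + exp(2*x)


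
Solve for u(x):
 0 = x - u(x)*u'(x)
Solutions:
 u(x) = -sqrt(C1 + x^2)
 u(x) = sqrt(C1 + x^2)


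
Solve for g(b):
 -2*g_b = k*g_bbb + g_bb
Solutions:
 g(b) = C1 + C2*exp(b*(sqrt(1 - 8*k) - 1)/(2*k)) + C3*exp(-b*(sqrt(1 - 8*k) + 1)/(2*k))


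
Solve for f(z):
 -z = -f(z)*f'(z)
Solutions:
 f(z) = -sqrt(C1 + z^2)
 f(z) = sqrt(C1 + z^2)


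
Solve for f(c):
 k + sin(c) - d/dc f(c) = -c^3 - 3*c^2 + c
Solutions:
 f(c) = C1 + c^4/4 + c^3 - c^2/2 + c*k - cos(c)


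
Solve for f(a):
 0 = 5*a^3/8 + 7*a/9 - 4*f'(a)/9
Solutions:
 f(a) = C1 + 45*a^4/128 + 7*a^2/8


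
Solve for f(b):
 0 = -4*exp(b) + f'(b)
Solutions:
 f(b) = C1 + 4*exp(b)


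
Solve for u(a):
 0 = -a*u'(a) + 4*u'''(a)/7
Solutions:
 u(a) = C1 + Integral(C2*airyai(14^(1/3)*a/2) + C3*airybi(14^(1/3)*a/2), a)


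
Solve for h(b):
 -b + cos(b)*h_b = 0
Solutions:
 h(b) = C1 + Integral(b/cos(b), b)


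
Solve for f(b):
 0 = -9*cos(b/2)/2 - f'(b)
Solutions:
 f(b) = C1 - 9*sin(b/2)


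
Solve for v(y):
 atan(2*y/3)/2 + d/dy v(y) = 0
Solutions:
 v(y) = C1 - y*atan(2*y/3)/2 + 3*log(4*y^2 + 9)/8


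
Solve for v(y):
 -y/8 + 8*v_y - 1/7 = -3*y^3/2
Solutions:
 v(y) = C1 - 3*y^4/64 + y^2/128 + y/56


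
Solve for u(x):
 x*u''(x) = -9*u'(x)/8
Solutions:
 u(x) = C1 + C2/x^(1/8)


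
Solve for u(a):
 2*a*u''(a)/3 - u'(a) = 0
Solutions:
 u(a) = C1 + C2*a^(5/2)


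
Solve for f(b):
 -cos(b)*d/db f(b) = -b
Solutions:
 f(b) = C1 + Integral(b/cos(b), b)


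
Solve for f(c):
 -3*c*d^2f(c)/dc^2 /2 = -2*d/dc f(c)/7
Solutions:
 f(c) = C1 + C2*c^(25/21)


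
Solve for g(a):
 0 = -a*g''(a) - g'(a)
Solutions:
 g(a) = C1 + C2*log(a)


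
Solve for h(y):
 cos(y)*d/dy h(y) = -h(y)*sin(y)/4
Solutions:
 h(y) = C1*cos(y)^(1/4)


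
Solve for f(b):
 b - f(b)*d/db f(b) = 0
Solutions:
 f(b) = -sqrt(C1 + b^2)
 f(b) = sqrt(C1 + b^2)


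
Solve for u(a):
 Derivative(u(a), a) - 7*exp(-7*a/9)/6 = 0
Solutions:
 u(a) = C1 - 3*exp(-7*a/9)/2


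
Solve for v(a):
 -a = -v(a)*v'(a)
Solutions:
 v(a) = -sqrt(C1 + a^2)
 v(a) = sqrt(C1 + a^2)


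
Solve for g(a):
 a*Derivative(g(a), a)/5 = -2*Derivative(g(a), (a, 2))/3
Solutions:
 g(a) = C1 + C2*erf(sqrt(15)*a/10)


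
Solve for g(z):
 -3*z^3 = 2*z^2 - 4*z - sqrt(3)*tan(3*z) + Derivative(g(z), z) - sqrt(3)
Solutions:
 g(z) = C1 - 3*z^4/4 - 2*z^3/3 + 2*z^2 + sqrt(3)*z - sqrt(3)*log(cos(3*z))/3


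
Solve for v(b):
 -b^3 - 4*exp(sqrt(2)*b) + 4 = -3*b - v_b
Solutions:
 v(b) = C1 + b^4/4 - 3*b^2/2 - 4*b + 2*sqrt(2)*exp(sqrt(2)*b)


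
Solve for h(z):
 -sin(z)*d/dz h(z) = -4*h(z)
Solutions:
 h(z) = C1*(cos(z)^2 - 2*cos(z) + 1)/(cos(z)^2 + 2*cos(z) + 1)


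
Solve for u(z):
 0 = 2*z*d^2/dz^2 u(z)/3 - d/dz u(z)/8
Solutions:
 u(z) = C1 + C2*z^(19/16)


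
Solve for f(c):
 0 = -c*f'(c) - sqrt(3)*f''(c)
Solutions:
 f(c) = C1 + C2*erf(sqrt(2)*3^(3/4)*c/6)


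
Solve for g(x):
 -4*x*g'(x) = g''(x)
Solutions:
 g(x) = C1 + C2*erf(sqrt(2)*x)


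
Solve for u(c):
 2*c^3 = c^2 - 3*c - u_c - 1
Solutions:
 u(c) = C1 - c^4/2 + c^3/3 - 3*c^2/2 - c


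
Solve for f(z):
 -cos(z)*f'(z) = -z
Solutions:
 f(z) = C1 + Integral(z/cos(z), z)


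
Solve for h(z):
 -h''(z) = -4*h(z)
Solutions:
 h(z) = C1*exp(-2*z) + C2*exp(2*z)


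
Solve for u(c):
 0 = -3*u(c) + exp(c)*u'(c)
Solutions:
 u(c) = C1*exp(-3*exp(-c))


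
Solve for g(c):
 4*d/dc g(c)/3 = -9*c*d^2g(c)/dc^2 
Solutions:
 g(c) = C1 + C2*c^(23/27)


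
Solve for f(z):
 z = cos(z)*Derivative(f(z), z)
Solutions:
 f(z) = C1 + Integral(z/cos(z), z)


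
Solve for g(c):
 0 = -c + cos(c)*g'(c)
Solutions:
 g(c) = C1 + Integral(c/cos(c), c)


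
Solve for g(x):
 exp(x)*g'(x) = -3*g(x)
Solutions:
 g(x) = C1*exp(3*exp(-x))


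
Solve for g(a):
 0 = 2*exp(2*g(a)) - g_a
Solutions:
 g(a) = log(-sqrt(-1/(C1 + 2*a))) - log(2)/2
 g(a) = log(-1/(C1 + 2*a))/2 - log(2)/2


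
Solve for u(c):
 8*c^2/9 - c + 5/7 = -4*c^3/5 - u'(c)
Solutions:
 u(c) = C1 - c^4/5 - 8*c^3/27 + c^2/2 - 5*c/7


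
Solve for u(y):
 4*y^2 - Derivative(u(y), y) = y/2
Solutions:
 u(y) = C1 + 4*y^3/3 - y^2/4


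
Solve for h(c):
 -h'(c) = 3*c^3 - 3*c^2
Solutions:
 h(c) = C1 - 3*c^4/4 + c^3


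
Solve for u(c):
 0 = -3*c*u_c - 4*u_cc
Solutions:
 u(c) = C1 + C2*erf(sqrt(6)*c/4)


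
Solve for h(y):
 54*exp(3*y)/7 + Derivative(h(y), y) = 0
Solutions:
 h(y) = C1 - 18*exp(3*y)/7


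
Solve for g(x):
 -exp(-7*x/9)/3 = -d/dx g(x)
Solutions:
 g(x) = C1 - 3*exp(-7*x/9)/7


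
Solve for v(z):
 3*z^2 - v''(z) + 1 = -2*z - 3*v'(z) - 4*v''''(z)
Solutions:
 v(z) = C1 + C4*exp(-z) - z^3/3 - 2*z^2/3 - 7*z/9 + (C2*sin(sqrt(2)*z/2) + C3*cos(sqrt(2)*z/2))*exp(z/2)


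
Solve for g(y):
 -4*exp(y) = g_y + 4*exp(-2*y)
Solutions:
 g(y) = C1 - 4*exp(y) + 2*exp(-2*y)


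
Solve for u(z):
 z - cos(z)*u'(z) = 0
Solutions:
 u(z) = C1 + Integral(z/cos(z), z)


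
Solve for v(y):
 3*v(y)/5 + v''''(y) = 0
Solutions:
 v(y) = (C1*sin(sqrt(2)*3^(1/4)*5^(3/4)*y/10) + C2*cos(sqrt(2)*3^(1/4)*5^(3/4)*y/10))*exp(-sqrt(2)*3^(1/4)*5^(3/4)*y/10) + (C3*sin(sqrt(2)*3^(1/4)*5^(3/4)*y/10) + C4*cos(sqrt(2)*3^(1/4)*5^(3/4)*y/10))*exp(sqrt(2)*3^(1/4)*5^(3/4)*y/10)


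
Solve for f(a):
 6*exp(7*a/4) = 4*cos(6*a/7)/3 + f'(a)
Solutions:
 f(a) = C1 + 24*exp(7*a/4)/7 - 14*sin(6*a/7)/9


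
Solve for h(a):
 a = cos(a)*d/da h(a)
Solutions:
 h(a) = C1 + Integral(a/cos(a), a)


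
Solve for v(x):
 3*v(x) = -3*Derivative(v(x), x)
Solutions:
 v(x) = C1*exp(-x)


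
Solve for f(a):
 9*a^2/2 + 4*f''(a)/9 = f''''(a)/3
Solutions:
 f(a) = C1 + C2*a + C3*exp(-2*sqrt(3)*a/3) + C4*exp(2*sqrt(3)*a/3) - 27*a^4/32 - 243*a^2/32


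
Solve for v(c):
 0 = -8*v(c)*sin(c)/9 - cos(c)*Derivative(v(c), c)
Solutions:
 v(c) = C1*cos(c)^(8/9)


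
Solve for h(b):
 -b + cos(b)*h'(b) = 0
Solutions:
 h(b) = C1 + Integral(b/cos(b), b)


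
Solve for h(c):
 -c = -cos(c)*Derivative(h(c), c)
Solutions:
 h(c) = C1 + Integral(c/cos(c), c)


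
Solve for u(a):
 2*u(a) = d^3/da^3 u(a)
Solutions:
 u(a) = C3*exp(2^(1/3)*a) + (C1*sin(2^(1/3)*sqrt(3)*a/2) + C2*cos(2^(1/3)*sqrt(3)*a/2))*exp(-2^(1/3)*a/2)


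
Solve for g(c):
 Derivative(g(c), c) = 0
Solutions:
 g(c) = C1


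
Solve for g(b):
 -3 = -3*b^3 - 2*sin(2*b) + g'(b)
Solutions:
 g(b) = C1 + 3*b^4/4 - 3*b - cos(2*b)


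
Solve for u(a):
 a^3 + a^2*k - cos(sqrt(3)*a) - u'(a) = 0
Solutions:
 u(a) = C1 + a^4/4 + a^3*k/3 - sqrt(3)*sin(sqrt(3)*a)/3


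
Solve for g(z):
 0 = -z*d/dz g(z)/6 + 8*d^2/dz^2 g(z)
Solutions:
 g(z) = C1 + C2*erfi(sqrt(6)*z/24)


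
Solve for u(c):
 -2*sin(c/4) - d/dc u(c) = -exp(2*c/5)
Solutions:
 u(c) = C1 + 5*exp(2*c/5)/2 + 8*cos(c/4)


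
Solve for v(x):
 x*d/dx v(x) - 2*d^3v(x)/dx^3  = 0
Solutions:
 v(x) = C1 + Integral(C2*airyai(2^(2/3)*x/2) + C3*airybi(2^(2/3)*x/2), x)


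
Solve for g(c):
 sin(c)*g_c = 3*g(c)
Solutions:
 g(c) = C1*(cos(c) - 1)^(3/2)/(cos(c) + 1)^(3/2)


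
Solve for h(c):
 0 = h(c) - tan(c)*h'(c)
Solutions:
 h(c) = C1*sin(c)


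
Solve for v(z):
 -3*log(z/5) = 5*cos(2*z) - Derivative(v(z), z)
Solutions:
 v(z) = C1 + 3*z*log(z) - 3*z*log(5) - 3*z + 5*sin(2*z)/2


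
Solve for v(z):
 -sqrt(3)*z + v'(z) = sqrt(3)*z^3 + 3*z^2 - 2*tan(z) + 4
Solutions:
 v(z) = C1 + sqrt(3)*z^4/4 + z^3 + sqrt(3)*z^2/2 + 4*z + 2*log(cos(z))


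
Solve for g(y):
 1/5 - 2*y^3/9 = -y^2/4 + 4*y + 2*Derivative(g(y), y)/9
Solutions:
 g(y) = C1 - y^4/4 + 3*y^3/8 - 9*y^2 + 9*y/10


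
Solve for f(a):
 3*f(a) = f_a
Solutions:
 f(a) = C1*exp(3*a)


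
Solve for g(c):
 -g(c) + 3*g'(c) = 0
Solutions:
 g(c) = C1*exp(c/3)


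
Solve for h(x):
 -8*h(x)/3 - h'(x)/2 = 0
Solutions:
 h(x) = C1*exp(-16*x/3)


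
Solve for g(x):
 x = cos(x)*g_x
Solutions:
 g(x) = C1 + Integral(x/cos(x), x)


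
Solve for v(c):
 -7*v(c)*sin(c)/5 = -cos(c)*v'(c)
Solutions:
 v(c) = C1/cos(c)^(7/5)


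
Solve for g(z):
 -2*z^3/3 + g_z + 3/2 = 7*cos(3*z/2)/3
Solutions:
 g(z) = C1 + z^4/6 - 3*z/2 + 14*sin(3*z/2)/9


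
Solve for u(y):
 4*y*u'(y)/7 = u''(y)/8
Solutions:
 u(y) = C1 + C2*erfi(4*sqrt(7)*y/7)


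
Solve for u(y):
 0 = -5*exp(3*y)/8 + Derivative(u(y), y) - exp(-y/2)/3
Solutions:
 u(y) = C1 + 5*exp(3*y)/24 - 2*exp(-y/2)/3


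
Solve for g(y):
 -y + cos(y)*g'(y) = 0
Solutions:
 g(y) = C1 + Integral(y/cos(y), y)


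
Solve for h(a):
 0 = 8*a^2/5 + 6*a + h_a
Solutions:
 h(a) = C1 - 8*a^3/15 - 3*a^2


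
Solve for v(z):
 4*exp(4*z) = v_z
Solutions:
 v(z) = C1 + exp(4*z)


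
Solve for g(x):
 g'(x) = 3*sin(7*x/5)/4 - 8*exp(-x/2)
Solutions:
 g(x) = C1 - 15*cos(7*x/5)/28 + 16*exp(-x/2)


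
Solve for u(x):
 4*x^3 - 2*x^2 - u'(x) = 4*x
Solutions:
 u(x) = C1 + x^4 - 2*x^3/3 - 2*x^2


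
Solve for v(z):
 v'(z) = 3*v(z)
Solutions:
 v(z) = C1*exp(3*z)


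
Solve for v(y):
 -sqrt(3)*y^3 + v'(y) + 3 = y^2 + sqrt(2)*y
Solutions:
 v(y) = C1 + sqrt(3)*y^4/4 + y^3/3 + sqrt(2)*y^2/2 - 3*y


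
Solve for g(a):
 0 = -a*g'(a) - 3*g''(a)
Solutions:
 g(a) = C1 + C2*erf(sqrt(6)*a/6)


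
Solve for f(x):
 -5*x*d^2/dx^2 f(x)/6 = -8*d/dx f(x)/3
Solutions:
 f(x) = C1 + C2*x^(21/5)


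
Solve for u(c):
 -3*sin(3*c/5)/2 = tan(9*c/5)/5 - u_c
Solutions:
 u(c) = C1 - log(cos(9*c/5))/9 - 5*cos(3*c/5)/2


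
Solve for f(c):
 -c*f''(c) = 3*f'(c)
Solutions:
 f(c) = C1 + C2/c^2


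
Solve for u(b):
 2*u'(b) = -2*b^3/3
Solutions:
 u(b) = C1 - b^4/12


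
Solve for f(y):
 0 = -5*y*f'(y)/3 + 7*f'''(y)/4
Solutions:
 f(y) = C1 + Integral(C2*airyai(20^(1/3)*21^(2/3)*y/21) + C3*airybi(20^(1/3)*21^(2/3)*y/21), y)


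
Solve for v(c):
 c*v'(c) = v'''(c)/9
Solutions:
 v(c) = C1 + Integral(C2*airyai(3^(2/3)*c) + C3*airybi(3^(2/3)*c), c)


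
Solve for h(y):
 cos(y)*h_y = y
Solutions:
 h(y) = C1 + Integral(y/cos(y), y)


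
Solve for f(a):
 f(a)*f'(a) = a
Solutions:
 f(a) = -sqrt(C1 + a^2)
 f(a) = sqrt(C1 + a^2)


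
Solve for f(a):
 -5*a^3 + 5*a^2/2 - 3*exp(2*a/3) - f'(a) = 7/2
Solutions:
 f(a) = C1 - 5*a^4/4 + 5*a^3/6 - 7*a/2 - 9*exp(2*a/3)/2


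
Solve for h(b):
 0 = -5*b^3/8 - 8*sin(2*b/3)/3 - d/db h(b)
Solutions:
 h(b) = C1 - 5*b^4/32 + 4*cos(2*b/3)


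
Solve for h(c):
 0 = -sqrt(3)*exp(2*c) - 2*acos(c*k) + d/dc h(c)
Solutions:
 h(c) = C1 + 2*Piecewise((c*acos(c*k) - sqrt(-c^2*k^2 + 1)/k, Ne(k, 0)), (pi*c/2, True)) + sqrt(3)*exp(2*c)/2


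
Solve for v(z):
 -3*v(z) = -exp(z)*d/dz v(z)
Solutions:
 v(z) = C1*exp(-3*exp(-z))


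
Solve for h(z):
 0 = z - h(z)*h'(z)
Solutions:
 h(z) = -sqrt(C1 + z^2)
 h(z) = sqrt(C1 + z^2)


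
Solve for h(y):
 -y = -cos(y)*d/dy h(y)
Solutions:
 h(y) = C1 + Integral(y/cos(y), y)


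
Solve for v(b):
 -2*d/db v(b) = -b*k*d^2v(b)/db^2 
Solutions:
 v(b) = C1 + b^(((re(k) + 2)*re(k) + im(k)^2)/(re(k)^2 + im(k)^2))*(C2*sin(2*log(b)*Abs(im(k))/(re(k)^2 + im(k)^2)) + C3*cos(2*log(b)*im(k)/(re(k)^2 + im(k)^2)))


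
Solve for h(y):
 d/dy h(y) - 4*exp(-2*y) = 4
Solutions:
 h(y) = C1 + 4*y - 2*exp(-2*y)


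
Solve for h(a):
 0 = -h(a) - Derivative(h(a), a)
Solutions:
 h(a) = C1*exp(-a)


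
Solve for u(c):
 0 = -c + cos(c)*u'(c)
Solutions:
 u(c) = C1 + Integral(c/cos(c), c)


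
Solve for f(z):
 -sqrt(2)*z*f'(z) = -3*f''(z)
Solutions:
 f(z) = C1 + C2*erfi(2^(3/4)*sqrt(3)*z/6)


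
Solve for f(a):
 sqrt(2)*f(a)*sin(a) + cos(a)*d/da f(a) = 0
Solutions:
 f(a) = C1*cos(a)^(sqrt(2))


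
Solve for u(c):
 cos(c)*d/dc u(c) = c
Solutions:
 u(c) = C1 + Integral(c/cos(c), c)


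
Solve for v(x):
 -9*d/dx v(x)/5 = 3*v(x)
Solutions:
 v(x) = C1*exp(-5*x/3)


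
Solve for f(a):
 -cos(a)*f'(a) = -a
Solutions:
 f(a) = C1 + Integral(a/cos(a), a)


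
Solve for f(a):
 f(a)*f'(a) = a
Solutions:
 f(a) = -sqrt(C1 + a^2)
 f(a) = sqrt(C1 + a^2)


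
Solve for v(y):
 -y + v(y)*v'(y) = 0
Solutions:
 v(y) = -sqrt(C1 + y^2)
 v(y) = sqrt(C1 + y^2)


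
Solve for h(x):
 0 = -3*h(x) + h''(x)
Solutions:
 h(x) = C1*exp(-sqrt(3)*x) + C2*exp(sqrt(3)*x)


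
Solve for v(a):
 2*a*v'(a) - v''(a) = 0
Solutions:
 v(a) = C1 + C2*erfi(a)


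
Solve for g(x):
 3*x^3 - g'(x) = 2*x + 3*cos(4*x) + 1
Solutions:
 g(x) = C1 + 3*x^4/4 - x^2 - x - 3*sin(4*x)/4


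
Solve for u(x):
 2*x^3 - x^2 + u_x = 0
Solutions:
 u(x) = C1 - x^4/2 + x^3/3


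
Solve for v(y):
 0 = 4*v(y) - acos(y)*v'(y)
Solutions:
 v(y) = C1*exp(4*Integral(1/acos(y), y))


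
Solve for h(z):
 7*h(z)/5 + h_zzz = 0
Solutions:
 h(z) = C3*exp(-5^(2/3)*7^(1/3)*z/5) + (C1*sin(sqrt(3)*5^(2/3)*7^(1/3)*z/10) + C2*cos(sqrt(3)*5^(2/3)*7^(1/3)*z/10))*exp(5^(2/3)*7^(1/3)*z/10)


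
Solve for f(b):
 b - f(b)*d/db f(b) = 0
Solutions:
 f(b) = -sqrt(C1 + b^2)
 f(b) = sqrt(C1 + b^2)


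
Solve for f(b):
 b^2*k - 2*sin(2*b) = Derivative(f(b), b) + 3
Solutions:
 f(b) = C1 + b^3*k/3 - 3*b + cos(2*b)


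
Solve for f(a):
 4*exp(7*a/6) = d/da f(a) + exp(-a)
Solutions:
 f(a) = C1 + 24*exp(7*a/6)/7 + exp(-a)


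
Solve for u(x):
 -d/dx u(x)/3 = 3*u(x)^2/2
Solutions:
 u(x) = 2/(C1 + 9*x)


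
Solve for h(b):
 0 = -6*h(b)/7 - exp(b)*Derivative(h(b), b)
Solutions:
 h(b) = C1*exp(6*exp(-b)/7)


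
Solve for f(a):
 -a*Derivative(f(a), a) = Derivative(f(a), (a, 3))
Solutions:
 f(a) = C1 + Integral(C2*airyai(-a) + C3*airybi(-a), a)


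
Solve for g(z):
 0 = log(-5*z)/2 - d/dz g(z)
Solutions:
 g(z) = C1 + z*log(-z)/2 + z*(-1 + log(5))/2


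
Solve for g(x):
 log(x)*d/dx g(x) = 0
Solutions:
 g(x) = C1


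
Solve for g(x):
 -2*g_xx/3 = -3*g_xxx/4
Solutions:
 g(x) = C1 + C2*x + C3*exp(8*x/9)


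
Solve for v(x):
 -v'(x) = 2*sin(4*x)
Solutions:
 v(x) = C1 + cos(4*x)/2


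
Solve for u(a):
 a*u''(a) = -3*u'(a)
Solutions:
 u(a) = C1 + C2/a^2


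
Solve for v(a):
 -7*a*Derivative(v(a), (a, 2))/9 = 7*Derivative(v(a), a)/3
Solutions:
 v(a) = C1 + C2/a^2


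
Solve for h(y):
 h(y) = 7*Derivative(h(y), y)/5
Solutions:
 h(y) = C1*exp(5*y/7)


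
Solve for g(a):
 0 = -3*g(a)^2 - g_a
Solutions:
 g(a) = 1/(C1 + 3*a)


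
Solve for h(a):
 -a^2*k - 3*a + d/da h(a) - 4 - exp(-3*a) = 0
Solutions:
 h(a) = C1 + a^3*k/3 + 3*a^2/2 + 4*a - exp(-3*a)/3


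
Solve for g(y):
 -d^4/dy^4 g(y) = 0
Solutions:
 g(y) = C1 + C2*y + C3*y^2 + C4*y^3


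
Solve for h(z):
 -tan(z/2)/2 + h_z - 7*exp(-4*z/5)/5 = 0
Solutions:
 h(z) = C1 + log(tan(z/2)^2 + 1)/2 - 7*exp(-4*z/5)/4


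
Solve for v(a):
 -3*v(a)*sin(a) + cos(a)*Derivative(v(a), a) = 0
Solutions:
 v(a) = C1/cos(a)^3


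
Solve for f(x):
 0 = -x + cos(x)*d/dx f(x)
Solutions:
 f(x) = C1 + Integral(x/cos(x), x)


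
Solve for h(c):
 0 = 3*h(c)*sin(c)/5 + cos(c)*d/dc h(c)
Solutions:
 h(c) = C1*cos(c)^(3/5)


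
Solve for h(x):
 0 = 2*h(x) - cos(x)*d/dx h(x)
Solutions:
 h(x) = C1*(sin(x) + 1)/(sin(x) - 1)


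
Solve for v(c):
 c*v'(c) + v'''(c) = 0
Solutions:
 v(c) = C1 + Integral(C2*airyai(-c) + C3*airybi(-c), c)


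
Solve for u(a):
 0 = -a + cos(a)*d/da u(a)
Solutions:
 u(a) = C1 + Integral(a/cos(a), a)


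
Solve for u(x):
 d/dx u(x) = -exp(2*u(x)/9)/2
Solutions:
 u(x) = 9*log(-sqrt(-1/(C1 - x))) + 9*log(3)
 u(x) = 9*log(-1/(C1 - x))/2 + 9*log(3)


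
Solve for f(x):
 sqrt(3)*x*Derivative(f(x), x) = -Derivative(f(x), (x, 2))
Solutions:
 f(x) = C1 + C2*erf(sqrt(2)*3^(1/4)*x/2)


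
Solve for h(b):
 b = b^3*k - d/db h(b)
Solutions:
 h(b) = C1 + b^4*k/4 - b^2/2


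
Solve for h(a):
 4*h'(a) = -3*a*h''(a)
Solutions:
 h(a) = C1 + C2/a^(1/3)


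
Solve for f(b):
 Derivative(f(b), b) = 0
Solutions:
 f(b) = C1


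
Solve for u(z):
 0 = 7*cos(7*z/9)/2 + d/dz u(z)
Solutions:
 u(z) = C1 - 9*sin(7*z/9)/2


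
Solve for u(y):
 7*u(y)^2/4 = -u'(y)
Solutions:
 u(y) = 4/(C1 + 7*y)


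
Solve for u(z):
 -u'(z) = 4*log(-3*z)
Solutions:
 u(z) = C1 - 4*z*log(-z) + 4*z*(1 - log(3))


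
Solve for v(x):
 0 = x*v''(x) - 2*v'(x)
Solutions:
 v(x) = C1 + C2*x^3


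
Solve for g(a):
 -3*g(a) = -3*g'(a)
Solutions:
 g(a) = C1*exp(a)


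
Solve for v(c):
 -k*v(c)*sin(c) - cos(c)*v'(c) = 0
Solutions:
 v(c) = C1*exp(k*log(cos(c)))


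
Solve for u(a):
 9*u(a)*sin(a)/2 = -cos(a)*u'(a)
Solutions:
 u(a) = C1*cos(a)^(9/2)


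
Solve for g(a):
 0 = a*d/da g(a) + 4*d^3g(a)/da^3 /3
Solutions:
 g(a) = C1 + Integral(C2*airyai(-6^(1/3)*a/2) + C3*airybi(-6^(1/3)*a/2), a)


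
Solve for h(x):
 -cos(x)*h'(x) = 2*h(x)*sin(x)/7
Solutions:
 h(x) = C1*cos(x)^(2/7)


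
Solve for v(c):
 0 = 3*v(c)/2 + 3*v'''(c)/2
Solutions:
 v(c) = C3*exp(-c) + (C1*sin(sqrt(3)*c/2) + C2*cos(sqrt(3)*c/2))*exp(c/2)


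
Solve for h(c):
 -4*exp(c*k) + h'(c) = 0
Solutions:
 h(c) = C1 + 4*exp(c*k)/k


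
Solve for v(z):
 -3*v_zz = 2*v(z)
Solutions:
 v(z) = C1*sin(sqrt(6)*z/3) + C2*cos(sqrt(6)*z/3)


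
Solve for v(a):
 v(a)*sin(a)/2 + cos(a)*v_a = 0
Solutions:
 v(a) = C1*sqrt(cos(a))


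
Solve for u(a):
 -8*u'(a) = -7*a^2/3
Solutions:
 u(a) = C1 + 7*a^3/72


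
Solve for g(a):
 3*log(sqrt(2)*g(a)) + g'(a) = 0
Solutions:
 2*Integral(1/(2*log(_y) + log(2)), (_y, g(a)))/3 = C1 - a


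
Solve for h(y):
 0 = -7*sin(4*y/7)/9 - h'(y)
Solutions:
 h(y) = C1 + 49*cos(4*y/7)/36


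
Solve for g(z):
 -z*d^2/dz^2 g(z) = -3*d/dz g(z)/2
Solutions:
 g(z) = C1 + C2*z^(5/2)


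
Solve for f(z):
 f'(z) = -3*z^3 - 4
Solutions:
 f(z) = C1 - 3*z^4/4 - 4*z


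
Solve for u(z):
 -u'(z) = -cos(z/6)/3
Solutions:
 u(z) = C1 + 2*sin(z/6)


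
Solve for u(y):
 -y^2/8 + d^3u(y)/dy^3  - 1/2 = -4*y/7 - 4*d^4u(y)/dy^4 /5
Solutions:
 u(y) = C1 + C2*y + C3*y^2 + C4*exp(-5*y/4) + y^5/480 - 9*y^4/280 + 391*y^3/2100


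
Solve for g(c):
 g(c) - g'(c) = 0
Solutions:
 g(c) = C1*exp(c)


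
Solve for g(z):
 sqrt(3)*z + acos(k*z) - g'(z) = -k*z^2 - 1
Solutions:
 g(z) = C1 + k*z^3/3 + sqrt(3)*z^2/2 + z + Piecewise((z*acos(k*z) - sqrt(-k^2*z^2 + 1)/k, Ne(k, 0)), (pi*z/2, True))


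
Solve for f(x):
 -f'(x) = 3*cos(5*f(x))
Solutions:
 f(x) = -asin((C1 + exp(30*x))/(C1 - exp(30*x)))/5 + pi/5
 f(x) = asin((C1 + exp(30*x))/(C1 - exp(30*x)))/5


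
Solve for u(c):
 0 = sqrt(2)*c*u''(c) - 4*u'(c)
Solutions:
 u(c) = C1 + C2*c^(1 + 2*sqrt(2))


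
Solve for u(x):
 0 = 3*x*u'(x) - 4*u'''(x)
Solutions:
 u(x) = C1 + Integral(C2*airyai(6^(1/3)*x/2) + C3*airybi(6^(1/3)*x/2), x)


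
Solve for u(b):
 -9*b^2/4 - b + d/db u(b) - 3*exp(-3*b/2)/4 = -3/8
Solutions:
 u(b) = C1 + 3*b^3/4 + b^2/2 - 3*b/8 - exp(-3*b/2)/2


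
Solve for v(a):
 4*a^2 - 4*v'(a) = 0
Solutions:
 v(a) = C1 + a^3/3


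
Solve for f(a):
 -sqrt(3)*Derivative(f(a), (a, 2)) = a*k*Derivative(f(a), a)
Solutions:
 f(a) = Piecewise((-sqrt(2)*3^(1/4)*sqrt(pi)*C1*erf(sqrt(2)*3^(3/4)*a*sqrt(k)/6)/(2*sqrt(k)) - C2, (k > 0) | (k < 0)), (-C1*a - C2, True))


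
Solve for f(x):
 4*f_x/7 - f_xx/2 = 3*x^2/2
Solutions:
 f(x) = C1 + C2*exp(8*x/7) + 7*x^3/8 + 147*x^2/64 + 1029*x/256


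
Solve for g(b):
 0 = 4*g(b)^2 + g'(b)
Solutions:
 g(b) = 1/(C1 + 4*b)


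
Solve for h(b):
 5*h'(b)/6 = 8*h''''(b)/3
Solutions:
 h(b) = C1 + C4*exp(2^(2/3)*5^(1/3)*b/4) + (C2*sin(2^(2/3)*sqrt(3)*5^(1/3)*b/8) + C3*cos(2^(2/3)*sqrt(3)*5^(1/3)*b/8))*exp(-2^(2/3)*5^(1/3)*b/8)


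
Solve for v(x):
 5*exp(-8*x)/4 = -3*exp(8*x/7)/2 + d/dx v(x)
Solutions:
 v(x) = C1 + 21*exp(8*x/7)/16 - 5*exp(-8*x)/32


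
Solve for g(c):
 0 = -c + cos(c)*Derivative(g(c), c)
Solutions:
 g(c) = C1 + Integral(c/cos(c), c)


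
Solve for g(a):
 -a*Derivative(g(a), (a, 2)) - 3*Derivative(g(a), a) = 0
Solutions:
 g(a) = C1 + C2/a^2


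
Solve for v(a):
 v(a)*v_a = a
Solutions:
 v(a) = -sqrt(C1 + a^2)
 v(a) = sqrt(C1 + a^2)


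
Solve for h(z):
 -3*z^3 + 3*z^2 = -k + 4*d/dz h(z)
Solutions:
 h(z) = C1 + k*z/4 - 3*z^4/16 + z^3/4


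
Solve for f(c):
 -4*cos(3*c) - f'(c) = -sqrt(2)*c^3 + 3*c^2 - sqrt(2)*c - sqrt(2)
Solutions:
 f(c) = C1 + sqrt(2)*c^4/4 - c^3 + sqrt(2)*c^2/2 + sqrt(2)*c - 4*sin(3*c)/3


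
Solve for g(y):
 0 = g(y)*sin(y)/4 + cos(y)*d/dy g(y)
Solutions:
 g(y) = C1*cos(y)^(1/4)


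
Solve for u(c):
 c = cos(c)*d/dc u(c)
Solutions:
 u(c) = C1 + Integral(c/cos(c), c)


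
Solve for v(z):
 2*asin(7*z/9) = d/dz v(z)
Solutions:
 v(z) = C1 + 2*z*asin(7*z/9) + 2*sqrt(81 - 49*z^2)/7


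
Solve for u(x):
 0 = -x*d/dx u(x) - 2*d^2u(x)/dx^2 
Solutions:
 u(x) = C1 + C2*erf(x/2)


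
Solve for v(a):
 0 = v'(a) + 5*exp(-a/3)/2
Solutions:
 v(a) = C1 + 15*exp(-a/3)/2


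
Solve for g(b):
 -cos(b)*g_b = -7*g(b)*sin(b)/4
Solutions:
 g(b) = C1/cos(b)^(7/4)


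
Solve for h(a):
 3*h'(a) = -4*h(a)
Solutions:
 h(a) = C1*exp(-4*a/3)


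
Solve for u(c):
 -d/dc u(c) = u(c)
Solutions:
 u(c) = C1*exp(-c)


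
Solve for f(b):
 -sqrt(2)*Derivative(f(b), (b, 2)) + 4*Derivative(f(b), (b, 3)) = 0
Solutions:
 f(b) = C1 + C2*b + C3*exp(sqrt(2)*b/4)


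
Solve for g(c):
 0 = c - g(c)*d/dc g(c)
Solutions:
 g(c) = -sqrt(C1 + c^2)
 g(c) = sqrt(C1 + c^2)


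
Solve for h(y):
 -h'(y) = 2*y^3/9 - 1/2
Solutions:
 h(y) = C1 - y^4/18 + y/2


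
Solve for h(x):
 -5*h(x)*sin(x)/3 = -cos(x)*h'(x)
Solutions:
 h(x) = C1/cos(x)^(5/3)


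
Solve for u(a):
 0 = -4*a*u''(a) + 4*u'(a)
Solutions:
 u(a) = C1 + C2*a^2


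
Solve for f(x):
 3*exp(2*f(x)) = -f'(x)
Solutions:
 f(x) = log(-sqrt(-1/(C1 - 3*x))) - log(2)/2
 f(x) = log(-1/(C1 - 3*x))/2 - log(2)/2


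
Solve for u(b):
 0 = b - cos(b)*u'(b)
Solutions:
 u(b) = C1 + Integral(b/cos(b), b)


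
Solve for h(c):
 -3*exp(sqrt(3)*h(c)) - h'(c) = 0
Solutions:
 h(c) = sqrt(3)*(2*log(1/(C1 + 3*c)) - log(3))/6


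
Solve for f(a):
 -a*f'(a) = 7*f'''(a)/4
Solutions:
 f(a) = C1 + Integral(C2*airyai(-14^(2/3)*a/7) + C3*airybi(-14^(2/3)*a/7), a)


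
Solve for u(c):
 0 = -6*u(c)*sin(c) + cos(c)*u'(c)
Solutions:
 u(c) = C1/cos(c)^6


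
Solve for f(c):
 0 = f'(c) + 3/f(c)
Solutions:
 f(c) = -sqrt(C1 - 6*c)
 f(c) = sqrt(C1 - 6*c)


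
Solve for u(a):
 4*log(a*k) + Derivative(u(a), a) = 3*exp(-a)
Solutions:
 u(a) = C1 - 4*a*log(a*k) + 4*a - 3*exp(-a)


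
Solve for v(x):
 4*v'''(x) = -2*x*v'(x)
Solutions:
 v(x) = C1 + Integral(C2*airyai(-2^(2/3)*x/2) + C3*airybi(-2^(2/3)*x/2), x)


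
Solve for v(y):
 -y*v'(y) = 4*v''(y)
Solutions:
 v(y) = C1 + C2*erf(sqrt(2)*y/4)


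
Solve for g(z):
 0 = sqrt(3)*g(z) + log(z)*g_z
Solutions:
 g(z) = C1*exp(-sqrt(3)*li(z))


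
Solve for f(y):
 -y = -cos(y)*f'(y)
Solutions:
 f(y) = C1 + Integral(y/cos(y), y)


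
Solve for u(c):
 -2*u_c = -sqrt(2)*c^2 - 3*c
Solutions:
 u(c) = C1 + sqrt(2)*c^3/6 + 3*c^2/4


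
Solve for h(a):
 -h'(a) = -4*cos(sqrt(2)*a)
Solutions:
 h(a) = C1 + 2*sqrt(2)*sin(sqrt(2)*a)


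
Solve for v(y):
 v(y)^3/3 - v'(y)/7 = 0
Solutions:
 v(y) = -sqrt(6)*sqrt(-1/(C1 + 7*y))/2
 v(y) = sqrt(6)*sqrt(-1/(C1 + 7*y))/2
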